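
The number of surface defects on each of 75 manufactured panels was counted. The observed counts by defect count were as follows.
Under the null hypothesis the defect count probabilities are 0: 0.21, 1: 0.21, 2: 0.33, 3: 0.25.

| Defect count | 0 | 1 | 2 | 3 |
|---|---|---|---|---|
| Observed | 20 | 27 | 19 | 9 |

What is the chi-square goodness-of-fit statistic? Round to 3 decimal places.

15.588

Expected counts E_i = n·p_i: 75×0.21 = 15.75, 75×0.21 = 15.75, 75×0.33 = 24.75, 75×0.25 = 18.75.
χ² = (20−15.75)²/15.75 + (27−15.75)²/15.75 + (19−24.75)²/24.75 + (9−18.75)²/18.75
   = 1.1468 + 8.0357 + 1.3359 + 5.0700
Sum = 15.588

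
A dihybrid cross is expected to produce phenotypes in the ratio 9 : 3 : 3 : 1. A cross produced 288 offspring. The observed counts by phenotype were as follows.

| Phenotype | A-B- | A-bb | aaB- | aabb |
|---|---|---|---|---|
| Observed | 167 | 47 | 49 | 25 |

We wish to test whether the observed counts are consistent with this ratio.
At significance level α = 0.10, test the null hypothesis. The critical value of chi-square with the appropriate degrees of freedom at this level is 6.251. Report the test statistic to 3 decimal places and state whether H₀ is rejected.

4.247; do not reject

Ratio total = 16. Expected counts: 288×9/16 = 162, 288×3/16 = 54, 288×3/16 = 54, 288×1/16 = 18.
A-B-: (167 − 162)²/162 = 25/162 = 0.1543
A-bb: (47 − 54)²/54 = 49/54 = 0.9074
aaB-: (49 − 54)²/54 = 25/54 = 0.4630
aabb: (25 − 18)²/18 = 49/18 = 2.7222
Sum = 4.247
df = 3. Since 4.247 < 6.251, we do not reject H₀.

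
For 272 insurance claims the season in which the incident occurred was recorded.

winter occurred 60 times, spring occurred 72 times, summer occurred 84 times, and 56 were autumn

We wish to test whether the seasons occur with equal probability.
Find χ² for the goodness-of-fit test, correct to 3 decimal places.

7.059

Expected count for each of the 4 categories: 272/4 = 68.
cat         O        E   (O−E)²/E
winter     60       68     0.9412
spring     72       68     0.2353
summer     84       68     3.7647
autumn     56       68     2.1176
Sum = 7.059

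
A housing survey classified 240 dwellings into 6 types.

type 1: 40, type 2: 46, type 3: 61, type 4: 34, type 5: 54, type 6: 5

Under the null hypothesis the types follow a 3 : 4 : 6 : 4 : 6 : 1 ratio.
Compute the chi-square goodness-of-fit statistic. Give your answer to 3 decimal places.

Ratio total = 24. Expected counts: 240×3/24 = 30, 240×4/24 = 40, 240×6/24 = 60, 240×4/24 = 40, 240×6/24 = 60, 240×1/24 = 10.
type 1: (40 − 30)²/30 = 100/30 = 3.3333
type 2: (46 − 40)²/40 = 36/40 = 0.9000
type 3: (61 − 60)²/60 = 1/60 = 0.0167
type 4: (34 − 40)²/40 = 36/40 = 0.9000
type 5: (54 − 60)²/60 = 36/60 = 0.6000
type 6: (5 − 10)²/10 = 25/10 = 2.5000
Sum = 8.250

8.250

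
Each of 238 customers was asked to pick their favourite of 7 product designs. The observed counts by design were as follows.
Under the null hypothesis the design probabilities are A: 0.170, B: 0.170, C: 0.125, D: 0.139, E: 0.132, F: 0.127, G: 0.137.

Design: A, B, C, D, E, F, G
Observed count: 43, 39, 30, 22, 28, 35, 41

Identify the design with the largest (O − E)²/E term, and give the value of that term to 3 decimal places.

Expected counts E_i = n·p_i: 238×0.170 = 40.46, 238×0.170 = 40.46, 238×0.125 = 29.75, 238×0.139 = 33.082, 238×0.132 = 31.416, 238×0.127 = 30.226, 238×0.137 = 32.606.
cat         O        E   (O−E)²/E
A          43    40.46     0.1595
B          39    40.46     0.0527
C          30    29.75     0.0021
D          22   33.082     3.7123
E          28   31.416     0.3714
F          35   30.226     0.7540
G          41   32.606     2.1609
The largest term is for D: 3.712.

D, 3.712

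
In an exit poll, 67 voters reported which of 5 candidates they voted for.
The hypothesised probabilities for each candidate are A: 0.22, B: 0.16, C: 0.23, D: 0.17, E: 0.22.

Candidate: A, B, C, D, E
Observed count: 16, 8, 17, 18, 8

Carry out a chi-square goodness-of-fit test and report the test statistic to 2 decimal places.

Expected counts E_i = n·p_i: 67×0.22 = 14.74, 67×0.16 = 10.72, 67×0.23 = 15.41, 67×0.17 = 11.39, 67×0.22 = 14.74.
cat         O        E   (O−E)²/E
A          16    14.74      0.108
B           8    10.72      0.690
C          17    15.41      0.164
D          18    11.39      3.836
E           8    14.74      3.082
Sum = 7.88

7.88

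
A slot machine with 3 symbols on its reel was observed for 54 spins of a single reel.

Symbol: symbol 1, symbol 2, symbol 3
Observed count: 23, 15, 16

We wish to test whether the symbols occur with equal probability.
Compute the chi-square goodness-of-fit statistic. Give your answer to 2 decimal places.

Under H₀ each category has probability 1/3, so each expected count is 54/3 = 18.
symbol 1: (23 − 18)²/18 = 25/18 = 1.389
symbol 2: (15 − 18)²/18 = 9/18 = 0.500
symbol 3: (16 − 18)²/18 = 4/18 = 0.222
Sum = 2.11

2.11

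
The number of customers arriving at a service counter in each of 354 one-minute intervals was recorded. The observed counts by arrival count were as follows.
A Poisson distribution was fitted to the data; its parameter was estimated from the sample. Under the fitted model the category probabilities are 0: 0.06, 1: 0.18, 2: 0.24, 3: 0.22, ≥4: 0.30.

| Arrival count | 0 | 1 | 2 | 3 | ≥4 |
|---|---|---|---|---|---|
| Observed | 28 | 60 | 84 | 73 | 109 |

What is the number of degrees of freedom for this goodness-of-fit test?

There are k = 5 categories and 1 parameter estimated from the data, so df = 5 − 1 − 1 = 3.

3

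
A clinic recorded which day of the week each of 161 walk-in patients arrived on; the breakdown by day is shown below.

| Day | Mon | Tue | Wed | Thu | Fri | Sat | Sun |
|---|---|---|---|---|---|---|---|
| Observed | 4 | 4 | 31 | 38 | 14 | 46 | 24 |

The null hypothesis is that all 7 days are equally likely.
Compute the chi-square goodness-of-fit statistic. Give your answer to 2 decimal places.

70.52

Under H₀ each category has probability 1/7, so each expected count is 161/7 = 23.
χ² = (4−23)²/23 + (4−23)²/23 + (31−23)²/23 + (38−23)²/23 + (14−23)²/23 + (46−23)²/23 + (24−23)²/23
   = 15.696 + 15.696 + 2.783 + 9.783 + 3.522 + 23.000 + 0.043
Sum = 70.52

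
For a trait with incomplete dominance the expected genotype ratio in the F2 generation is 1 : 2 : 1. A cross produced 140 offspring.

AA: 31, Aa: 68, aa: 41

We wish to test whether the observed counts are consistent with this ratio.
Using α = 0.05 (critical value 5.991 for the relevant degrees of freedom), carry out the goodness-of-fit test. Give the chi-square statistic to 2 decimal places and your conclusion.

1.54; do not reject

Ratio total = 4. Expected counts: 140×1/4 = 35, 140×2/4 = 70, 140×1/4 = 35.
cat         O        E   (O−E)²/E
AA         31       35      0.457
Aa         68       70      0.057
aa         41       35      1.029
Sum = 1.54
df = 2. Since 1.54 < 5.991, we do not reject H₀.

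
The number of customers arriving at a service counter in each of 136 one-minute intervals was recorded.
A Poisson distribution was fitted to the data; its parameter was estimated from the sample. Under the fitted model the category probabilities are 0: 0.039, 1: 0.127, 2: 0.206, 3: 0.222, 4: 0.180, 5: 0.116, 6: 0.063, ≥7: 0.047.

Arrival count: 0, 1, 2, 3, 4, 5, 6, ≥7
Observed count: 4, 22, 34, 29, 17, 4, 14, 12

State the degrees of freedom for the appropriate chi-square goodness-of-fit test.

There are k = 8 categories and 1 parameter estimated from the data, so df = 8 − 1 − 1 = 6.

6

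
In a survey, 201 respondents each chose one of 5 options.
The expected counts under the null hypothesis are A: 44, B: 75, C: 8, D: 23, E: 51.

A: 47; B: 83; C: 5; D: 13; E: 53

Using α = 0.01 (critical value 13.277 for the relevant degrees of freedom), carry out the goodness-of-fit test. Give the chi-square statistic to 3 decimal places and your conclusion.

6.609; do not reject

cat         O        E   (O−E)²/E
A          47       44     0.2045
B          83       75     0.8533
C           5        8     1.1250
D          13       23     4.3478
E          53       51     0.0784
Sum = 6.609
df = 4. Since 6.609 < 13.277, we do not reject H₀.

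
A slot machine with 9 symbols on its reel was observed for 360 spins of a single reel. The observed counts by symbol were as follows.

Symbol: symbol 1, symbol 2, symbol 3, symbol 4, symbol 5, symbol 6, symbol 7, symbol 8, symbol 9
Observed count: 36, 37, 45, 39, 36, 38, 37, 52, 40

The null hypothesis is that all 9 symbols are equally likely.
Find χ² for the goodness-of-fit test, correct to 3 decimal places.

Expected count for each of the 9 categories: 360/9 = 40.
symbol 1: (36 − 40)²/40 = 16/40 = 0.4000
symbol 2: (37 − 40)²/40 = 9/40 = 0.2250
symbol 3: (45 − 40)²/40 = 25/40 = 0.6250
symbol 4: (39 − 40)²/40 = 1/40 = 0.0250
symbol 5: (36 − 40)²/40 = 16/40 = 0.4000
symbol 6: (38 − 40)²/40 = 4/40 = 0.1000
symbol 7: (37 − 40)²/40 = 9/40 = 0.2250
symbol 8: (52 − 40)²/40 = 144/40 = 3.6000
symbol 9: (40 − 40)²/40 = 0/40 = 0.0000
Sum = 5.600

5.600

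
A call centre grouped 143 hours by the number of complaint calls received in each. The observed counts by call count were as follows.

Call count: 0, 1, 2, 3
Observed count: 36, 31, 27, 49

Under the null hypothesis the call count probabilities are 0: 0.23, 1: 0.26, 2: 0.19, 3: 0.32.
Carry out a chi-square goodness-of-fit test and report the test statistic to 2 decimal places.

1.55

Expected counts E_i = n·p_i: 143×0.23 = 32.89, 143×0.26 = 37.18, 143×0.19 = 27.17, 143×0.32 = 45.76.
cat         O        E   (O−E)²/E
0          36    32.89      0.294
1          31    37.18      1.027
2          27    27.17      0.001
3          49    45.76      0.229
Sum = 1.55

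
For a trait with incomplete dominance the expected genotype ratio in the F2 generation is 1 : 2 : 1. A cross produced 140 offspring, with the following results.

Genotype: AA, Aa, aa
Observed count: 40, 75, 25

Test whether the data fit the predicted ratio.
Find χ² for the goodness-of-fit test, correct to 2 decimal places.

3.93

Ratio total = 4. Expected counts: 140×1/4 = 35, 140×2/4 = 70, 140×1/4 = 35.
AA: (40 − 35)²/35 = 25/35 = 0.714
Aa: (75 − 70)²/70 = 25/70 = 0.357
aa: (25 − 35)²/35 = 100/35 = 2.857
Sum = 3.93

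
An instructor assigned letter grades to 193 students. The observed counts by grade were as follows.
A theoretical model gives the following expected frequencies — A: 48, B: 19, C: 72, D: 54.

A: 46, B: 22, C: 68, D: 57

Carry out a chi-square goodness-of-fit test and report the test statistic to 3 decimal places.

A: (46 − 48)²/48 = 4/48 = 0.0833
B: (22 − 19)²/19 = 9/19 = 0.4737
C: (68 − 72)²/72 = 16/72 = 0.2222
D: (57 − 54)²/54 = 9/54 = 0.1667
Sum = 0.946

0.946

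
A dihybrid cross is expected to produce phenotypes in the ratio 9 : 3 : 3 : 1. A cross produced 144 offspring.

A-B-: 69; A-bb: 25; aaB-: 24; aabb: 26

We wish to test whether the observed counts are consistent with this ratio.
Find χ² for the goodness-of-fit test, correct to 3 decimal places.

34.370

Ratio total = 16. Expected counts: 144×9/16 = 81, 144×3/16 = 27, 144×3/16 = 27, 144×1/16 = 9.
χ² = (69−81)²/81 + (25−27)²/27 + (24−27)²/27 + (26−9)²/9
   = 1.7778 + 0.1481 + 0.3333 + 32.1111
Sum = 34.370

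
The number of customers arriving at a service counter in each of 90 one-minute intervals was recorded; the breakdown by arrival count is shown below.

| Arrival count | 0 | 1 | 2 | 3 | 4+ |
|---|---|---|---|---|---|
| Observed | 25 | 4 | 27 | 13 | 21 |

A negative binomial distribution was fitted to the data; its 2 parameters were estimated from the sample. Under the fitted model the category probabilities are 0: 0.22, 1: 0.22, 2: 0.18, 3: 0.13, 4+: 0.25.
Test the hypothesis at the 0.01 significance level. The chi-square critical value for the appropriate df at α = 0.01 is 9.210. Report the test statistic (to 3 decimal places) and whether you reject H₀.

Expected counts E_i = n·p_i: 90×0.22 = 19.8, 90×0.22 = 19.8, 90×0.18 = 16.2, 90×0.13 = 11.7, 90×0.25 = 22.5.
cat         O        E   (O−E)²/E
0          25     19.8     1.3657
1           4     19.8    12.6081
2          27     16.2     7.2000
3          13     11.7     0.1444
4+         21     22.5     0.1000
Sum = 21.418
df = 2. Since 21.418 > 9.210, we reject H₀.

21.418; reject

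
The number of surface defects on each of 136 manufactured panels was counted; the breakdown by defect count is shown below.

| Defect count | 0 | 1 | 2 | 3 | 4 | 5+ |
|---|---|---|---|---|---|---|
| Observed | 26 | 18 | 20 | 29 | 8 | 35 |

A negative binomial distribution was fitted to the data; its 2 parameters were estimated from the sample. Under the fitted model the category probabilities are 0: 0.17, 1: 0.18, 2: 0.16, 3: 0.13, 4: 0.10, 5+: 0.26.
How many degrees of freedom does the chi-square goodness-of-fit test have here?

3

There are k = 6 categories and 2 parameters estimated from the data, so df = 6 − 1 − 2 = 3.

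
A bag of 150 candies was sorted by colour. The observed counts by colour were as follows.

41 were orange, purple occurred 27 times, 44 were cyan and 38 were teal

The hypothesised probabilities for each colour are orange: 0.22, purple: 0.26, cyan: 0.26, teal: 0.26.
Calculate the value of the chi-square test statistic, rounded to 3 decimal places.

Expected counts E_i = n·p_i: 150×0.22 = 33, 150×0.26 = 39, 150×0.26 = 39, 150×0.26 = 39.
cat         O        E   (O−E)²/E
orange     41       33     1.9394
purple     27       39     3.6923
cyan       44       39     0.6410
teal       38       39     0.0256
Sum = 6.298

6.298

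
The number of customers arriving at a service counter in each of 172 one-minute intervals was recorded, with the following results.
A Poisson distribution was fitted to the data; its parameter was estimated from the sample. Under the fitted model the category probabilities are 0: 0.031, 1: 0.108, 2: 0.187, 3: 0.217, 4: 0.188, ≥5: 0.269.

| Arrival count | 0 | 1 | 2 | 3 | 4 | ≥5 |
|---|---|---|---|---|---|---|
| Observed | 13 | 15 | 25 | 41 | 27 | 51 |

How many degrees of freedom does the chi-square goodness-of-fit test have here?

4

There are k = 6 categories and 1 parameter estimated from the data, so df = 6 − 1 − 1 = 4.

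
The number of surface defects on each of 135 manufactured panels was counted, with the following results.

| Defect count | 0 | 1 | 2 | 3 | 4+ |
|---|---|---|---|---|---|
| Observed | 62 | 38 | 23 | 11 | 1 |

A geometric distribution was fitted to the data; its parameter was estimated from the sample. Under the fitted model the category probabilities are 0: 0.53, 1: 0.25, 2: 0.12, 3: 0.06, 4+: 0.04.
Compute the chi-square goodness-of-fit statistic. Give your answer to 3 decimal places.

9.288

Expected counts E_i = n·p_i: 135×0.53 = 71.55, 135×0.25 = 33.75, 135×0.12 = 16.2, 135×0.06 = 8.1, 135×0.04 = 5.4.
0: (62 − 71.55)²/71.55 = 91.2025/71.55 = 1.2747
1: (38 − 33.75)²/33.75 = 18.0625/33.75 = 0.5352
2: (23 − 16.2)²/16.2 = 46.24/16.2 = 2.8543
3: (11 − 8.1)²/8.1 = 8.41/8.1 = 1.0383
4+: (1 − 5.4)²/5.4 = 19.36/5.4 = 3.5852
Sum = 9.288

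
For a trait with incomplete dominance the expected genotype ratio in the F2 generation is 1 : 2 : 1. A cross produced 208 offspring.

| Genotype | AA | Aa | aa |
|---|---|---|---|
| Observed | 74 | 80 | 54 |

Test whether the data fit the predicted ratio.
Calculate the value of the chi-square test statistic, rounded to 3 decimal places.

Ratio total = 4. Expected counts: 208×1/4 = 52, 208×2/4 = 104, 208×1/4 = 52.
χ² = (74−52)²/52 + (80−104)²/104 + (54−52)²/52
   = 9.3077 + 5.5385 + 0.0769
Sum = 14.923

14.923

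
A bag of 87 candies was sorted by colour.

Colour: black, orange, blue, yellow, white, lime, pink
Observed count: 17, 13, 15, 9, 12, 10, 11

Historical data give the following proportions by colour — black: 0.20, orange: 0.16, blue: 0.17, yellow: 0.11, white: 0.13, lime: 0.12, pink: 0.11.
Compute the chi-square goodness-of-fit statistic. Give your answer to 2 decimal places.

Expected counts E_i = n·p_i: 87×0.20 = 17.4, 87×0.16 = 13.92, 87×0.17 = 14.79, 87×0.11 = 9.57, 87×0.13 = 11.31, 87×0.12 = 10.44, 87×0.11 = 9.57.
black: (17 − 17.4)²/17.4 = 0.16/17.4 = 0.009
orange: (13 − 13.92)²/13.92 = 0.8464/13.92 = 0.061
blue: (15 − 14.79)²/14.79 = 0.0441/14.79 = 0.003
yellow: (9 − 9.57)²/9.57 = 0.3249/9.57 = 0.034
white: (12 − 11.31)²/11.31 = 0.4761/11.31 = 0.042
lime: (10 − 10.44)²/10.44 = 0.1936/10.44 = 0.019
pink: (11 − 9.57)²/9.57 = 2.0449/9.57 = 0.214
Sum = 0.38

0.38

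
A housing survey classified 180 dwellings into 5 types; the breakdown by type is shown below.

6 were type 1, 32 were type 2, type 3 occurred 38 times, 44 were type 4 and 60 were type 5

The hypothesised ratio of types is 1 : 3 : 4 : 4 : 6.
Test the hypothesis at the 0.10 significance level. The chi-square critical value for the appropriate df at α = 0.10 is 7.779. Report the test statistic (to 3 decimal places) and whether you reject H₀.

Ratio total = 18. Expected counts: 180×1/18 = 10, 180×3/18 = 30, 180×4/18 = 40, 180×4/18 = 40, 180×6/18 = 60.
cat         O        E   (O−E)²/E
type 1      6       10     1.6000
type 2     32       30     0.1333
type 3     38       40     0.1000
type 4     44       40     0.4000
type 5     60       60     0.0000
Sum = 2.233
df = 4. Since 2.233 < 7.779, we do not reject H₀.

2.233; do not reject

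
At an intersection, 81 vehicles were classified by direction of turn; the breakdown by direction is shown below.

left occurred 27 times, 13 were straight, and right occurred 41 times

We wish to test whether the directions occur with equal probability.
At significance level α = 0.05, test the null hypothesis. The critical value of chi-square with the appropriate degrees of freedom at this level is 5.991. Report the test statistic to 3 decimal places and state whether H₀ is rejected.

14.519; reject

Under H₀ each category has probability 1/3, so each expected count is 81/3 = 27.
left: (27 − 27)²/27 = 0/27 = 0.0000
straight: (13 − 27)²/27 = 196/27 = 7.2593
right: (41 − 27)²/27 = 196/27 = 7.2593
Sum = 14.519
df = 2. Since 14.519 > 5.991, we reject H₀.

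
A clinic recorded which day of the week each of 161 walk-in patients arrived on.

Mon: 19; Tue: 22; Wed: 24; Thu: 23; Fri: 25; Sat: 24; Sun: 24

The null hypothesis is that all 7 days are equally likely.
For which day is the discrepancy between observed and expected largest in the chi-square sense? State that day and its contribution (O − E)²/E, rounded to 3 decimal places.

Mon, 0.696

Under H₀ each category has probability 1/7, so each expected count is 161/7 = 23.
Mon: (19 − 23)²/23 = 16/23 = 0.6957
Tue: (22 − 23)²/23 = 1/23 = 0.0435
Wed: (24 − 23)²/23 = 1/23 = 0.0435
Thu: (23 − 23)²/23 = 0/23 = 0.0000
Fri: (25 − 23)²/23 = 4/23 = 0.1739
Sat: (24 − 23)²/23 = 1/23 = 0.0435
Sun: (24 − 23)²/23 = 1/23 = 0.0435
The largest term is for Mon: 0.696.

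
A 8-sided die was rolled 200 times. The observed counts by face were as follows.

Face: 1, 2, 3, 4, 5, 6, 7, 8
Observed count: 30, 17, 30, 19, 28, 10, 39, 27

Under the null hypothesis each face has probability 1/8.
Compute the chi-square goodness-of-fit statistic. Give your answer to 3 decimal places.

23.360

Expected count for each of the 8 categories: 200/8 = 25.
χ² = (30−25)²/25 + (17−25)²/25 + (30−25)²/25 + (19−25)²/25 + (28−25)²/25 + (10−25)²/25 + (39−25)²/25 + (27−25)²/25
   = 1.0000 + 2.5600 + 1.0000 + 1.4400 + 0.3600 + 9.0000 + 7.8400 + 0.1600
Sum = 23.360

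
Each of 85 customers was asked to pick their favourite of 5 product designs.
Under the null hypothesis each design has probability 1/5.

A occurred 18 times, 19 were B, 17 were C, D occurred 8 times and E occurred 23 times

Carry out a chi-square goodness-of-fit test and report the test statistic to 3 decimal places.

7.176

Expected count for each of the 5 categories: 85/5 = 17.
χ² = (18−17)²/17 + (19−17)²/17 + (17−17)²/17 + (8−17)²/17 + (23−17)²/17
   = 0.0588 + 0.2353 + 0.0000 + 4.7647 + 2.1176
Sum = 7.176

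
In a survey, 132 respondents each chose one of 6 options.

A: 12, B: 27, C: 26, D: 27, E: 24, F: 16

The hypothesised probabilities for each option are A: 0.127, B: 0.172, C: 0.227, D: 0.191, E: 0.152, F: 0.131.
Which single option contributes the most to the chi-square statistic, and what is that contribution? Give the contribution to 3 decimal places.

A, 1.354

Expected counts E_i = n·p_i: 132×0.127 = 16.764, 132×0.172 = 22.704, 132×0.227 = 29.964, 132×0.191 = 25.212, 132×0.152 = 20.064, 132×0.131 = 17.292.
A: (12 − 16.764)²/16.764 = 22.695696/16.764 = 1.3538
B: (27 − 22.704)²/22.704 = 18.455616/22.704 = 0.8129
C: (26 − 29.964)²/29.964 = 15.713296/29.964 = 0.5244
D: (27 − 25.212)²/25.212 = 3.196944/25.212 = 0.1268
E: (24 − 20.064)²/20.064 = 15.492096/20.064 = 0.7721
F: (16 − 17.292)²/17.292 = 1.669264/17.292 = 0.0965
The largest term is for A: 1.354.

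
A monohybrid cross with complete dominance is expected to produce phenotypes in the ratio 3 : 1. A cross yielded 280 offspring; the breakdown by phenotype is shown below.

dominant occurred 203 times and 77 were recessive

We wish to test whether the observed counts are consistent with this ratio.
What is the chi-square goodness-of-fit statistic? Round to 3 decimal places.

Ratio total = 4. Expected counts: 280×3/4 = 210, 280×1/4 = 70.
χ² = (203−210)²/210 + (77−70)²/70
   = 0.2333 + 0.7000
Sum = 0.933

0.933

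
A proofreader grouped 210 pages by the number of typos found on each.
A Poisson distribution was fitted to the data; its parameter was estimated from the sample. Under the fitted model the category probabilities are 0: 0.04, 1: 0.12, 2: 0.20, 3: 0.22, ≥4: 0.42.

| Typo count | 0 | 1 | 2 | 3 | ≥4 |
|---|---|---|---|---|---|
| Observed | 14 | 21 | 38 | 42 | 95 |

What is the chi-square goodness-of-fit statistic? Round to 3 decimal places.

5.720

Expected counts E_i = n·p_i: 210×0.04 = 8.4, 210×0.12 = 25.2, 210×0.20 = 42, 210×0.22 = 46.2, 210×0.42 = 88.2.
χ² = (14−8.4)²/8.4 + (21−25.2)²/25.2 + (38−42)²/42 + (42−46.2)²/46.2 + (95−88.2)²/88.2
   = 3.7333 + 0.7000 + 0.3810 + 0.3818 + 0.5243
Sum = 5.720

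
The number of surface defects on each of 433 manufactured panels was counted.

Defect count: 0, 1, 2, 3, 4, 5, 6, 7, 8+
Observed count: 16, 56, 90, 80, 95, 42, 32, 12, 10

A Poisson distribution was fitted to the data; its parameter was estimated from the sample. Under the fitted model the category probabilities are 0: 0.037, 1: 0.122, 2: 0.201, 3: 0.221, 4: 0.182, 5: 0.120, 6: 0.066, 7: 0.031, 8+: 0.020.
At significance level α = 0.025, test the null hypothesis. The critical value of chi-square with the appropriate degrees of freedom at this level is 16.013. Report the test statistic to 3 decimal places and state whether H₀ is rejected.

Expected counts E_i = n·p_i: 433×0.037 = 16.021, 433×0.122 = 52.826, 433×0.201 = 87.033, 433×0.221 = 95.693, 433×0.182 = 78.806, 433×0.120 = 51.96, 433×0.066 = 28.578, 433×0.031 = 13.423, 433×0.020 = 8.66.
cat         O        E   (O−E)²/E
0          16   16.021     0.0000
1          56   52.826     0.1907
2          90   87.033     0.1011
3          80   95.693     2.5735
4          95   78.806     3.3277
5          42    51.96     1.9092
6          32   28.578     0.4098
7          12   13.423     0.1509
8+         10     8.66     0.2073
Sum = 8.870
df = 7. Since 8.870 < 16.013, we do not reject H₀.

8.870; do not reject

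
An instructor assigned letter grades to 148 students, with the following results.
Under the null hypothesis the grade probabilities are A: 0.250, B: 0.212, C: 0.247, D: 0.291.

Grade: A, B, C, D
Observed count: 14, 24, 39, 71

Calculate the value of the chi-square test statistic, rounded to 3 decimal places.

Expected counts E_i = n·p_i: 148×0.250 = 37, 148×0.212 = 31.376, 148×0.247 = 36.556, 148×0.291 = 43.068.
cat         O        E   (O−E)²/E
A          14       37    14.2973
B          24   31.376     1.7340
C          39   36.556     0.1634
D          71   43.068    18.1155
Sum = 34.310

34.310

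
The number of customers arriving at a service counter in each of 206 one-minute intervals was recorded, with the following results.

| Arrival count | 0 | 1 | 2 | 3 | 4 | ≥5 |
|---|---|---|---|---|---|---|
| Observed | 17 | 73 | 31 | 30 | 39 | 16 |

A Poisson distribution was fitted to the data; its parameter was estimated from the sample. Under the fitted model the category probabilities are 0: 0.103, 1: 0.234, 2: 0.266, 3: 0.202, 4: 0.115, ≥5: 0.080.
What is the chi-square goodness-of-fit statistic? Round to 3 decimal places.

Expected counts E_i = n·p_i: 206×0.103 = 21.218, 206×0.234 = 48.204, 206×0.266 = 54.796, 206×0.202 = 41.612, 206×0.115 = 23.69, 206×0.080 = 16.48.
χ² = (17−21.218)²/21.218 + (73−48.204)²/48.204 + (31−54.796)²/54.796 + (30−41.612)²/41.612 + (39−23.69)²/23.69 + (16−16.48)²/16.48
   = 0.8385 + 12.7550 + 10.3338 + 3.2404 + 9.8943 + 0.0140
Sum = 37.076

37.076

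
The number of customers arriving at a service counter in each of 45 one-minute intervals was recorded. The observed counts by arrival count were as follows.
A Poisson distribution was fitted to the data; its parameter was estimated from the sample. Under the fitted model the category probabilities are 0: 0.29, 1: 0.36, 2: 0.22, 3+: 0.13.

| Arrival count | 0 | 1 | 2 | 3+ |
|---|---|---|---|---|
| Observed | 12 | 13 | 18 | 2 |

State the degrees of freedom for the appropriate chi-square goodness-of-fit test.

There are k = 4 categories and 1 parameter estimated from the data, so df = 4 − 1 − 1 = 2.

2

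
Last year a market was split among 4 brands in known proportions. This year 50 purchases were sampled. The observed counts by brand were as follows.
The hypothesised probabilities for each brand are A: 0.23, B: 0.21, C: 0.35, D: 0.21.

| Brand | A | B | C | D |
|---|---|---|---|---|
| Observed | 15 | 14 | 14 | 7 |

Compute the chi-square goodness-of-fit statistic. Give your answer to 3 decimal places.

4.099

Expected counts E_i = n·p_i: 50×0.23 = 11.5, 50×0.21 = 10.5, 50×0.35 = 17.5, 50×0.21 = 10.5.
χ² = (15−11.5)²/11.5 + (14−10.5)²/10.5 + (14−17.5)²/17.5 + (7−10.5)²/10.5
   = 1.0652 + 1.1667 + 0.7000 + 1.1667
Sum = 4.099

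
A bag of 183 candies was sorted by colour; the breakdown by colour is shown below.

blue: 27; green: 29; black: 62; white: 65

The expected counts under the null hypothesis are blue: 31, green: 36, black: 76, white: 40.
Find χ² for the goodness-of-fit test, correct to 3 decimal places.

χ² = (27−31)²/31 + (29−36)²/36 + (62−76)²/76 + (65−40)²/40
   = 0.5161 + 1.3611 + 2.5789 + 15.6250
Sum = 20.081

20.081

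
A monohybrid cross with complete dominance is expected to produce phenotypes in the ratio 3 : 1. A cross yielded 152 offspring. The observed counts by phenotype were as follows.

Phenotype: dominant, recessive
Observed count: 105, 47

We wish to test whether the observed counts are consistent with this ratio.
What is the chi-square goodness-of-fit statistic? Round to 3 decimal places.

2.842

Ratio total = 4. Expected counts: 152×3/4 = 114, 152×1/4 = 38.
dominant: (105 − 114)²/114 = 81/114 = 0.7105
recessive: (47 − 38)²/38 = 81/38 = 2.1316
Sum = 2.842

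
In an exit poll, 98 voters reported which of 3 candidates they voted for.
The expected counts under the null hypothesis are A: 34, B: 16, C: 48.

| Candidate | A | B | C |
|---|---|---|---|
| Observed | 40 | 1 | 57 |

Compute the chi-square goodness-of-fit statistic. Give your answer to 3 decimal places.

cat         O        E   (O−E)²/E
A          40       34     1.0588
B           1       16    14.0625
C          57       48     1.6875
Sum = 16.809

16.809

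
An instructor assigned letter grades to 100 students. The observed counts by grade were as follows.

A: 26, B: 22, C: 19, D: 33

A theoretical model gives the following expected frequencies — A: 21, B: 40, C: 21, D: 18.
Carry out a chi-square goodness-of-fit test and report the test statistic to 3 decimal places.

21.981

cat         O        E   (O−E)²/E
A          26       21     1.1905
B          22       40     8.1000
C          19       21     0.1905
D          33       18    12.5000
Sum = 21.981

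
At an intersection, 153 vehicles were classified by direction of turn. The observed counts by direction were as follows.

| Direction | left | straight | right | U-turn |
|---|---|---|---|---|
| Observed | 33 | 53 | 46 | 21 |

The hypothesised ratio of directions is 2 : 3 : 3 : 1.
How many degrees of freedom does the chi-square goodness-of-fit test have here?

There are k = 4 categories and no parameters were estimated from the data, so df = 4 − 1 = 3.

3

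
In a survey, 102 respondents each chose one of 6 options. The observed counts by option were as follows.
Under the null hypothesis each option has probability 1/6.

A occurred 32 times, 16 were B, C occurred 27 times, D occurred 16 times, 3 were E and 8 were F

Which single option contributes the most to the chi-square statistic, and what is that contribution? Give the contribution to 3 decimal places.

Expected count for each of the 6 categories: 102/6 = 17.
χ² = (32−17)²/17 + (16−17)²/17 + (27−17)²/17 + (16−17)²/17 + (3−17)²/17 + (8−17)²/17
   = 13.2353 + 0.0588 + 5.8824 + 0.0588 + 11.5294 + 4.7647
The largest term is for A: 13.235.

A, 13.235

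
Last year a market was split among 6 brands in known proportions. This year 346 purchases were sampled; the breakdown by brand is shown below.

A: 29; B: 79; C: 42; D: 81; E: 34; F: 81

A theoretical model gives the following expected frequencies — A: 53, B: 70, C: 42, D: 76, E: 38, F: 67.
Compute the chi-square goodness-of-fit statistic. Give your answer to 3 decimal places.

15.700

χ² = (29−53)²/53 + (79−70)²/70 + (42−42)²/42 + (81−76)²/76 + (34−38)²/38 + (81−67)²/67
   = 10.8679 + 1.1571 + 0.0000 + 0.3289 + 0.4211 + 2.9254
Sum = 15.700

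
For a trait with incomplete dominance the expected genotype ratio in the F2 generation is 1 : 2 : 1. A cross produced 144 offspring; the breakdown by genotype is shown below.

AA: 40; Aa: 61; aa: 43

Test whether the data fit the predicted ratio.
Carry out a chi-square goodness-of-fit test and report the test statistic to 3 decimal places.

3.486

Ratio total = 4. Expected counts: 144×1/4 = 36, 144×2/4 = 72, 144×1/4 = 36.
χ² = (40−36)²/36 + (61−72)²/72 + (43−36)²/36
   = 0.4444 + 1.6806 + 1.3611
Sum = 3.486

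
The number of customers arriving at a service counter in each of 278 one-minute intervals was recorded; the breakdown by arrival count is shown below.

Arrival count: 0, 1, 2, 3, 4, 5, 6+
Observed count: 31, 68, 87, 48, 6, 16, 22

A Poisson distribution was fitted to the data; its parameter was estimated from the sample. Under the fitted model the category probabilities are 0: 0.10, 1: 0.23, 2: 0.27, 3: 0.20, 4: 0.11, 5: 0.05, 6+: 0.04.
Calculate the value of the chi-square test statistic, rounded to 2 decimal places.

Expected counts E_i = n·p_i: 278×0.10 = 27.8, 278×0.23 = 63.94, 278×0.27 = 75.06, 278×0.20 = 55.6, 278×0.11 = 30.58, 278×0.05 = 13.9, 278×0.04 = 11.12.
χ² = (31−27.8)²/27.8 + (68−63.94)²/63.94 + (87−75.06)²/75.06 + (48−55.6)²/55.6 + (6−30.58)²/30.58 + (16−13.9)²/13.9 + (22−11.12)²/11.12
   = 0.368 + 0.258 + 1.899 + 1.039 + 19.757 + 0.317 + 10.645
Sum = 34.28

34.28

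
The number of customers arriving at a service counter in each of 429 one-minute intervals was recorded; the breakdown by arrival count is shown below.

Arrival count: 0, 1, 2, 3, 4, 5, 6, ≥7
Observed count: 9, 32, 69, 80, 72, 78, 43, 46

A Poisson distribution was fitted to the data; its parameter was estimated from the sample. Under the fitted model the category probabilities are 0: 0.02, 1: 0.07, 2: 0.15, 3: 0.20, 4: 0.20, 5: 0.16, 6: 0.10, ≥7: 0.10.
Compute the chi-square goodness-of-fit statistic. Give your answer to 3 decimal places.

Expected counts E_i = n·p_i: 429×0.02 = 8.58, 429×0.07 = 30.03, 429×0.15 = 64.35, 429×0.20 = 85.8, 429×0.20 = 85.8, 429×0.16 = 68.64, 429×0.10 = 42.9, 429×0.10 = 42.9.
0: (9 − 8.58)²/8.58 = 0.1764/8.58 = 0.0206
1: (32 − 30.03)²/30.03 = 3.8809/30.03 = 0.1292
2: (69 − 64.35)²/64.35 = 21.6225/64.35 = 0.3360
3: (80 − 85.8)²/85.8 = 33.64/85.8 = 0.3921
4: (72 − 85.8)²/85.8 = 190.44/85.8 = 2.2196
5: (78 − 68.64)²/68.64 = 87.6096/68.64 = 1.2764
6: (43 − 42.9)²/42.9 = 0.01/42.9 = 0.0002
≥7: (46 − 42.9)²/42.9 = 9.61/42.9 = 0.2240
Sum = 4.598

4.598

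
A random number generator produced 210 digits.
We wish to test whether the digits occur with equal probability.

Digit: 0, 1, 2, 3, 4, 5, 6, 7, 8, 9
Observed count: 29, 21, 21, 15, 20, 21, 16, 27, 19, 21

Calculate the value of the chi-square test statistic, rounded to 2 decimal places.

Under H₀ each category has probability 1/10, so each expected count is 210/10 = 21.
cat         O        E   (O−E)²/E
0          29       21      3.048
1          21       21      0.000
2          21       21      0.000
3          15       21      1.714
4          20       21      0.048
5          21       21      0.000
6          16       21      1.190
7          27       21      1.714
8          19       21      0.190
9          21       21      0.000
Sum = 7.90

7.90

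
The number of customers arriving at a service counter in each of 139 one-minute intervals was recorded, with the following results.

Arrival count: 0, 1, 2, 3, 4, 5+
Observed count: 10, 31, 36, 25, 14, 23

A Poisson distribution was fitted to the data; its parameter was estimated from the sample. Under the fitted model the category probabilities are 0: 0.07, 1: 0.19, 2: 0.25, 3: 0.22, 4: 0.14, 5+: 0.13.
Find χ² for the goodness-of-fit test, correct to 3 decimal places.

Expected counts E_i = n·p_i: 139×0.07 = 9.73, 139×0.19 = 26.41, 139×0.25 = 34.75, 139×0.22 = 30.58, 139×0.14 = 19.46, 139×0.13 = 18.07.
χ² = (10−9.73)²/9.73 + (31−26.41)²/26.41 + (36−34.75)²/34.75 + (25−30.58)²/30.58 + (14−19.46)²/19.46 + (23−18.07)²/18.07
   = 0.0075 + 0.7977 + 0.0450 + 1.0182 + 1.5319 + 1.3450
Sum = 4.745

4.745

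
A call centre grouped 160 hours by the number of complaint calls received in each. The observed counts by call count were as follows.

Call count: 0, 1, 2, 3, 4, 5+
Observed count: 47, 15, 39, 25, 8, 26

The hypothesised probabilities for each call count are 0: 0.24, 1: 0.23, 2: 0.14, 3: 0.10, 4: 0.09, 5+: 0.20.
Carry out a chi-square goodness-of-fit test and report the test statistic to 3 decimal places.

Expected counts E_i = n·p_i: 160×0.24 = 38.4, 160×0.23 = 36.8, 160×0.14 = 22.4, 160×0.10 = 16, 160×0.09 = 14.4, 160×0.20 = 32.
χ² = (47−38.4)²/38.4 + (15−36.8)²/36.8 + (39−22.4)²/22.4 + (25−16)²/16 + (8−14.4)²/14.4 + (26−32)²/32
   = 1.9260 + 12.9141 + 12.3018 + 5.0625 + 2.8444 + 1.1250
Sum = 36.174

36.174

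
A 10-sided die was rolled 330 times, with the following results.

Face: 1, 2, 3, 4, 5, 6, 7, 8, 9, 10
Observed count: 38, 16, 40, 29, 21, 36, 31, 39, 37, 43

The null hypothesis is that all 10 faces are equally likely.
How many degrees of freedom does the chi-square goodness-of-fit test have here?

9

There are k = 10 categories and no parameters were estimated from the data, so df = 10 − 1 = 9.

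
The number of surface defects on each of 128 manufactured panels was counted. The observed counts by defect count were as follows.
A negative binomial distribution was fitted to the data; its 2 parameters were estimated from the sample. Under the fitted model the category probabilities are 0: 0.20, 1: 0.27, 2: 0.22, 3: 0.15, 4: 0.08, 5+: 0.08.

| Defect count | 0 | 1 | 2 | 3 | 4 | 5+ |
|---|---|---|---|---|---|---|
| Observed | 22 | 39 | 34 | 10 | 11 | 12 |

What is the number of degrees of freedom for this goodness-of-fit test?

There are k = 6 categories and 2 parameters estimated from the data, so df = 6 − 1 − 2 = 3.

3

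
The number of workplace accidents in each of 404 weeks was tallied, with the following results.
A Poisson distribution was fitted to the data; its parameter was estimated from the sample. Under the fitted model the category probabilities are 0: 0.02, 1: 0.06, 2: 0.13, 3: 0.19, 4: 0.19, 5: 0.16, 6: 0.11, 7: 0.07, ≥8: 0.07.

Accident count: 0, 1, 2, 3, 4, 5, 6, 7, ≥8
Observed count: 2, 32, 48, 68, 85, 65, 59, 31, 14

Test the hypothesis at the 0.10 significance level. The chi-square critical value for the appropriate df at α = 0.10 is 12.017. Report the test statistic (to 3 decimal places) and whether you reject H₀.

21.577; reject

Expected counts E_i = n·p_i: 404×0.02 = 8.08, 404×0.06 = 24.24, 404×0.13 = 52.52, 404×0.19 = 76.76, 404×0.19 = 76.76, 404×0.16 = 64.64, 404×0.11 = 44.44, 404×0.07 = 28.28, 404×0.07 = 28.28.
0: (2 − 8.08)²/8.08 = 36.9664/8.08 = 4.5750
1: (32 − 24.24)²/24.24 = 60.2176/24.24 = 2.4842
2: (48 − 52.52)²/52.52 = 20.4304/52.52 = 0.3890
3: (68 − 76.76)²/76.76 = 76.7376/76.76 = 0.9997
4: (85 − 76.76)²/76.76 = 67.8976/76.76 = 0.8845
5: (65 − 64.64)²/64.64 = 0.1296/64.64 = 0.0020
6: (59 − 44.44)²/44.44 = 211.9936/44.44 = 4.7703
7: (31 − 28.28)²/28.28 = 7.3984/28.28 = 0.2616
≥8: (14 − 28.28)²/28.28 = 203.9184/28.28 = 7.2107
Sum = 21.577
df = 7. Since 21.577 > 12.017, we reject H₀.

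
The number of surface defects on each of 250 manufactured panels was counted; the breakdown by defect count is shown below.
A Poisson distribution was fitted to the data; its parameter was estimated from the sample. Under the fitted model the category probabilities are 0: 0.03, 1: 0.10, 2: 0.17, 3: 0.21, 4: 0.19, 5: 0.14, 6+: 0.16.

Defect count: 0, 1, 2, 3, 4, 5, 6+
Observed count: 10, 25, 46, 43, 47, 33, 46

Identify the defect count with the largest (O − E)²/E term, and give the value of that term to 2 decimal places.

Expected counts E_i = n·p_i: 250×0.03 = 7.5, 250×0.10 = 25, 250×0.17 = 42.5, 250×0.21 = 52.5, 250×0.19 = 47.5, 250×0.14 = 35, 250×0.16 = 40.
χ² = (10−7.5)²/7.5 + (25−25)²/25 + (46−42.5)²/42.5 + (43−52.5)²/52.5 + (47−47.5)²/47.5 + (33−35)²/35 + (46−40)²/40
   = 0.833 + 0.000 + 0.288 + 1.719 + 0.005 + 0.114 + 0.900
The largest term is for 3: 1.72.

3, 1.72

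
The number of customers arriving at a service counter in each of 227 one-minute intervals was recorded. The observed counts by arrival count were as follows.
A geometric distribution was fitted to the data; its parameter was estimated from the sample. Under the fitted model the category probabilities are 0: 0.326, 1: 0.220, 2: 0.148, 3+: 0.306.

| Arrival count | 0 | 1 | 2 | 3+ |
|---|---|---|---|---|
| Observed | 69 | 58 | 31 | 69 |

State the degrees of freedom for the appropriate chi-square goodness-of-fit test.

2

There are k = 4 categories and 1 parameter estimated from the data, so df = 4 − 1 − 1 = 2.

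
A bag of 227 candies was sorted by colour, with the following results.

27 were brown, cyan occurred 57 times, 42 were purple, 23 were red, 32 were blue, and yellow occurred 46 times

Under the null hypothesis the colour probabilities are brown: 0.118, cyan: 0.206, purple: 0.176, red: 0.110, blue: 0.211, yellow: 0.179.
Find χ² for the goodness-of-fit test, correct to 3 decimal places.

8.489

Expected counts E_i = n·p_i: 227×0.118 = 26.786, 227×0.206 = 46.762, 227×0.176 = 39.952, 227×0.110 = 24.97, 227×0.211 = 47.897, 227×0.179 = 40.633.
cat         O        E   (O−E)²/E
brown      27   26.786     0.0017
cyan       57   46.762     2.2415
purple     42   39.952     0.1050
red        23    24.97     0.1554
blue       32   47.897     5.2762
yellow     46   40.633     0.7089
Sum = 8.489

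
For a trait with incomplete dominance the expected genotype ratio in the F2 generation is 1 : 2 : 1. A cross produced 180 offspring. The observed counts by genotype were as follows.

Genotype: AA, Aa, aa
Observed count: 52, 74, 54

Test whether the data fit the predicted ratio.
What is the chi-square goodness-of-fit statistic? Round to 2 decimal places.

5.73

Ratio total = 4. Expected counts: 180×1/4 = 45, 180×2/4 = 90, 180×1/4 = 45.
χ² = (52−45)²/45 + (74−90)²/90 + (54−45)²/45
   = 1.089 + 2.844 + 1.800
Sum = 5.73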